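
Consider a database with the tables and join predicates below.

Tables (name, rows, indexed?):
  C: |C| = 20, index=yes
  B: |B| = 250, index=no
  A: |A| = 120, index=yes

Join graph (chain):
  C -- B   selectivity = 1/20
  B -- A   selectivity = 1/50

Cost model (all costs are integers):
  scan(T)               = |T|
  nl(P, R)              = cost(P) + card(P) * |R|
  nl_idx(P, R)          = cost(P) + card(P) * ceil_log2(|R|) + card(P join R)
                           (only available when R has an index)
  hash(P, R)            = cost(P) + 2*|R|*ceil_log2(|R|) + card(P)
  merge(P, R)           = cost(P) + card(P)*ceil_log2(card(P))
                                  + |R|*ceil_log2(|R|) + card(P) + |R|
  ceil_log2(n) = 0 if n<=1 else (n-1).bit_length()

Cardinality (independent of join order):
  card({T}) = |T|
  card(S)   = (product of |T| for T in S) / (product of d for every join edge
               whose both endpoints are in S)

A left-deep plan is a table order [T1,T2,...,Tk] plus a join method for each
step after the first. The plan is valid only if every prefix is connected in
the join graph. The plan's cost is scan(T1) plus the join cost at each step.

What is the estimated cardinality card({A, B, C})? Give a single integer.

600

Tables in S: A(120), B(250), C(20)
Edges inside S: C-B(d=20), B-A(d=50)
numerator = 120 * 250 * 20 = 600000
denominator = 20 * 50 = 1000
card(S) = 600000 / 1000 = 600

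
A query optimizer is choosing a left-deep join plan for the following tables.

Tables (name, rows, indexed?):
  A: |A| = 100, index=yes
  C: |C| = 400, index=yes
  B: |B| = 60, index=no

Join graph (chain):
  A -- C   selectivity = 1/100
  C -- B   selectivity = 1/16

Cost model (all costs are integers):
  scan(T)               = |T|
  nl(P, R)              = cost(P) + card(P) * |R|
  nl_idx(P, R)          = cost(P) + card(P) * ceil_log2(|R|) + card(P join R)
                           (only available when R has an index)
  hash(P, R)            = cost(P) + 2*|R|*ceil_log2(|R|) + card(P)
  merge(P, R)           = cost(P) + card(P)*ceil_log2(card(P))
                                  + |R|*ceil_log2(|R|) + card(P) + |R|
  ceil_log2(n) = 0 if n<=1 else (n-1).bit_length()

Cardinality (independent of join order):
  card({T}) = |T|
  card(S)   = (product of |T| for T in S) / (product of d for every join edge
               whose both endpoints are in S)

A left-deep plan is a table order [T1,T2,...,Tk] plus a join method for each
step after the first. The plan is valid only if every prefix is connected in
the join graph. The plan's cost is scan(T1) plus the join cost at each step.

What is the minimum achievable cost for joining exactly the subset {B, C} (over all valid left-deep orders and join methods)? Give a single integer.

1520

Selinger DP over subsets of {B,C}:
  {C}: scan cost=400, card=400
  {B}: scan cost=60, card=60
  {BC}: card=1500; try (B,hash)→1520, (C,nl_idx)→2100, (C,merge)→4480, (B,merge)→4820, (C,hash)→7320, (C,nl)→24060 …(+1); best=1520 via (B,hash)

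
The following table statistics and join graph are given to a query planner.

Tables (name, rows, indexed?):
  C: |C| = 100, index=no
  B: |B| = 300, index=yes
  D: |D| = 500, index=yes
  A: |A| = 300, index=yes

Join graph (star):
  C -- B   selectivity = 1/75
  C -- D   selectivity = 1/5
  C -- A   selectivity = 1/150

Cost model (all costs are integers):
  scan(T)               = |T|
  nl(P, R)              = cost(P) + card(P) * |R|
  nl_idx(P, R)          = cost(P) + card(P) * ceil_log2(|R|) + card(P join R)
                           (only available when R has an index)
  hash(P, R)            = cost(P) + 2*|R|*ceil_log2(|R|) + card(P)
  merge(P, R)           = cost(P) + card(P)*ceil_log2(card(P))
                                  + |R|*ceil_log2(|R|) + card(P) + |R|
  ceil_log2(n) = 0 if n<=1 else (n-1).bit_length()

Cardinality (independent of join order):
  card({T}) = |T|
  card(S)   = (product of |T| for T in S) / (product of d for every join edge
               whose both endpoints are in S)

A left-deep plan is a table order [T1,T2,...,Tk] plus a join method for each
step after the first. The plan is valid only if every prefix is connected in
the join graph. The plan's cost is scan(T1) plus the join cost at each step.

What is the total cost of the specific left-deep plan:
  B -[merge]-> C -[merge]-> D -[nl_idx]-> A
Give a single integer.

step 1: scan B: cost=300, card=300
step 2: join C via merge
    card(P join C) = 300*100/(75) = 400
    cost = 300 + 300*9 + 100*7 + 300 + 100 = 4100
step 3: join D via merge
    card(P join D) = 400*500/(5) = 40000
    cost = 4100 + 400*9 + 500*9 + 400 + 500 = 13100
step 4: join A via nl_idx
    card(P join A) = 40000*300/(150) = 80000
    cost = 13100 + 40000*9 + 80000 = 453100

453100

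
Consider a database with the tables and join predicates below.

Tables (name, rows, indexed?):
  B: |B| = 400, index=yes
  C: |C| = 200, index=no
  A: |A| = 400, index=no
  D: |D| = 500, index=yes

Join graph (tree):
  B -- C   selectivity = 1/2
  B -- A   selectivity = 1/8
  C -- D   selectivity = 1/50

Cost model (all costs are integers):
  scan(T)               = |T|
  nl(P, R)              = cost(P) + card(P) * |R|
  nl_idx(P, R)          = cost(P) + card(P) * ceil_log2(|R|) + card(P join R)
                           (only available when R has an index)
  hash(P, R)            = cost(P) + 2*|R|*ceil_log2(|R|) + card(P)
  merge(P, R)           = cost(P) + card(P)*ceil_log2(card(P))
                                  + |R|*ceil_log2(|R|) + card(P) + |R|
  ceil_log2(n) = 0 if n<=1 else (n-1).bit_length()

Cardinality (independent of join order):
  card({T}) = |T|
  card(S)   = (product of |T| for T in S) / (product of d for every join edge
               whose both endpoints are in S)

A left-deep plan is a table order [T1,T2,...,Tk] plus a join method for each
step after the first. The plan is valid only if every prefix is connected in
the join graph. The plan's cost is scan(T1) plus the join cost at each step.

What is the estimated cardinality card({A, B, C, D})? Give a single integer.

20000000

Tables in S: A(400), B(400), C(200), D(500)
Edges inside S: B-C(d=2), B-A(d=8), C-D(d=50)
numerator = 400 * 400 * 200 * 500 = 16000000000
denominator = 2 * 8 * 50 = 800
card(S) = 16000000000 / 800 = 20000000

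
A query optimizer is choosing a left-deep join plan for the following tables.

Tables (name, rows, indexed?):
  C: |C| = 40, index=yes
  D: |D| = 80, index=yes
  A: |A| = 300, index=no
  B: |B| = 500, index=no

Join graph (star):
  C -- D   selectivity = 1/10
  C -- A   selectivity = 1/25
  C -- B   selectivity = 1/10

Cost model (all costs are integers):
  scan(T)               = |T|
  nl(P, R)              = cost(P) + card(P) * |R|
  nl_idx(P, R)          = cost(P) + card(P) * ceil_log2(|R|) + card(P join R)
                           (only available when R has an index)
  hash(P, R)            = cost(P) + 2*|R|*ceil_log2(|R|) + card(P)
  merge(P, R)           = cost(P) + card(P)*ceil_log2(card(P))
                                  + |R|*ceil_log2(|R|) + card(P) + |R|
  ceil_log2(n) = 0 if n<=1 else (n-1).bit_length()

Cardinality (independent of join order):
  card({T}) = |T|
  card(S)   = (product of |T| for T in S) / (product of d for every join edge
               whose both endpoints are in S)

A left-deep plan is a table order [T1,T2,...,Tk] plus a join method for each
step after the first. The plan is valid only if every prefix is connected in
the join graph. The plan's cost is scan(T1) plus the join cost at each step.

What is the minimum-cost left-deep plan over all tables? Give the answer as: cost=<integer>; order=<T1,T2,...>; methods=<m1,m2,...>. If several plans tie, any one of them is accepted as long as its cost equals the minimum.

Selinger DP (subsets sized 1..n):
  {C}: scan cost=40, card=40
  {D}: scan cost=80, card=80
  {A}: scan cost=300, card=300
  {B}: scan cost=500, card=500
  {CD}: card=320; try (D,nl_idx)→640, (C,hash)→640, (C,nl_idx)→880, (D,merge)→960, (C,merge)→1000, (D,hash)→1200 …(+2); best=640 via (D,nl_idx)
  {AC}: card=480; try (C,hash)→1080, (C,nl_idx)→2580, (A,merge)→3320, (C,merge)→3580, (A,hash)→5480, (A,nl)→12040 …(+1); best=1080 via (C,hash)
  {BC}: card=2000; try (C,hash)→1480, (B,merge)→5320, (C,nl_idx)→5500, (C,merge)→5780, (B,hash)→9080, (B,nl)→20040 …(+1); best=1480 via (C,hash)
  {ACD}: card=3840; try (D,hash)→2680, (A,hash)→6360, (D,merge)→6520, (A,merge)→6840, (D,nl_idx)→8280, (D,nl)→39480 …(+1); best=2680 via (D,hash)
  {BCD}: card=16000; try (D,hash)→4600, (B,merge)→8840, (B,hash)→9960, (D,merge)→26120, (D,nl_idx)→31480, (B,nl)→160640 …(+1); best=4600 via (D,hash)
  {ABC}: card=24000; try (A,hash)→8880, (B,hash)→10560, (B,merge)→10880, (A,merge)→28480, (B,nl)→241080, (A,nl)→601480; best=8880 via (A,hash)
  {ABCD}: card=192000; try (B,hash)→15520, (A,hash)→26000, (D,hash)→34000, (B,merge)→57600, (A,merge)→247600, (D,nl_idx)→368880 …(+4); best=15520 via (B,hash)

cost=15520; order=A,C,D,B; methods=hash,hash,hash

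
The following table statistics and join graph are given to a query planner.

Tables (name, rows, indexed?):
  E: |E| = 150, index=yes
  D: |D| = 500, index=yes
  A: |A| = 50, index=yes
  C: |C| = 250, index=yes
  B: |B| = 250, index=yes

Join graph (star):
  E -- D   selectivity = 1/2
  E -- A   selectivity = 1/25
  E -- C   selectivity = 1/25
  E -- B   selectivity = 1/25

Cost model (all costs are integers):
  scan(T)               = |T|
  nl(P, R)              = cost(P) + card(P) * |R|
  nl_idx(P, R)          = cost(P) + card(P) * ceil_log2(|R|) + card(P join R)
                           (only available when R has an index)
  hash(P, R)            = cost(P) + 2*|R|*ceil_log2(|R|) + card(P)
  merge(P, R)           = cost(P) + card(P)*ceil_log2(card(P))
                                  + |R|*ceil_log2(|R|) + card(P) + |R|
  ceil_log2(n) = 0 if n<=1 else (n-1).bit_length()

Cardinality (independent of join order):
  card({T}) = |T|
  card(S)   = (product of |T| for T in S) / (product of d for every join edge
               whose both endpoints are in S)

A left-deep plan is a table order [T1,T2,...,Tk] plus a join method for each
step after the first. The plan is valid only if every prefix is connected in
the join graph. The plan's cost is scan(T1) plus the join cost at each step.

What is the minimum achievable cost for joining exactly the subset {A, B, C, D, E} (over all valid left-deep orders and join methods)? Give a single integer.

50950

Selinger DP over subsets of {A,B,C,D,E}:
  {E}: scan cost=150, card=150
  {D}: scan cost=500, card=500
  {A}: scan cost=50, card=50
  {C}: scan cost=250, card=250
  {B}: scan cost=250, card=250
  {DE}: card=37500; try (E,hash)→3400, (D,merge)→6500, (E,merge)→6850, (D,hash)→9300, (D,nl_idx)→39000, (E,nl_idx)→42000 …(+2); best=3400 via (E,hash)
  {AE}: card=300; try (E,nl_idx)→750, (A,hash)→900, (A,nl_idx)→1350, (E,merge)→1750, (A,merge)→1850, (E,hash)→2500 …(+2); best=750 via (E,nl_idx)
  {CE}: card=1500; try (C,nl_idx)→2850, (E,hash)→2900, (E,nl_idx)→3750, (C,merge)→3750, (E,merge)→3850, (C,hash)→4300 …(+2); best=2850 via (C,nl_idx)
  {BE}: card=1500; try (B,nl_idx)→2850, (E,hash)→2900, (E,nl_idx)→3750, (B,merge)→3750, (E,merge)→3850, (B,hash)→4300 …(+2); best=2850 via (B,nl_idx)
  {ADE}: card=75000; try (D,merge)→8750, (D,hash)→10050, (A,hash)→41500, (D,nl_idx)→78450, (D,nl)→150750, (A,nl_idx)→303400 …(+2); best=8750 via (D,merge)
  {CDE}: card=375000; try (D,hash)→13350, (D,merge)→25850, (C,hash)→44900, (D,nl_idx)→391350, (C,merge)→643150, (C,nl_idx)→678400 …(+2); best=13350 via (D,hash)
  {BDE}: card=375000; try (D,hash)→13350, (D,merge)→25850, (B,hash)→44900, (D,nl_idx)→391350, (B,merge)→643150, (B,nl_idx)→678400 …(+2); best=13350 via (D,hash)
  {ACE}: card=3000; try (A,hash)→4950, (C,hash)→5050, (C,merge)→6000, (C,nl_idx)→6150, (A,nl_idx)→14850, (A,merge)→21200 …(+2); best=4950 via (A,hash)
  {ABE}: card=3000; try (A,hash)→4950, (B,hash)→5050, (B,merge)→6000, (B,nl_idx)→6150, (A,nl_idx)→14850, (A,merge)→21200 …(+2); best=4950 via (A,hash)
  {BCE}: card=15000; try (C,hash)→8350, (B,hash)→8350, (C,merge)→23100, (B,merge)→23100, (C,nl_idx)→29850, (B,nl_idx)→29850 …(+2); best=8350 via (C,hash)
  {ACDE}: card=750000; try (D,hash)→16950, (D,merge)→48950, (C,hash)→87750, (A,hash)→388950, (D,nl_idx)→781950, (C,nl_idx)→1358750 …(+6); best=16950 via (D,hash)
  {ABDE}: card=750000; try (D,hash)→16950, (D,merge)→48950, (B,hash)→87750, (A,hash)→388950, (D,nl_idx)→781950, (B,nl_idx)→1358750 …(+6); best=16950 via (D,hash)
  {BCDE}: card=3750000; try (D,hash)→32350, (D,merge)→238350, (C,hash)→392350, (B,hash)→392350, (D,nl_idx)→3893350, (C,nl_idx)→6763350 …(+6); best=32350 via (D,hash)
  {ABCE}: card=30000; try (C,hash)→11950, (B,hash)→11950, (A,hash)→23950, (C,merge)→46200, (B,merge)→46200, (C,nl_idx)→58950 …(+6); best=11950 via (C,hash)
  {ABCDE}: card=7500000; try (D,hash)→50950, (D,merge)→496950, (C,hash)→770950, (B,hash)→770950, (A,hash)→3782950, (D,nl_idx)→7781950 …(+10); best=50950 via (D,hash)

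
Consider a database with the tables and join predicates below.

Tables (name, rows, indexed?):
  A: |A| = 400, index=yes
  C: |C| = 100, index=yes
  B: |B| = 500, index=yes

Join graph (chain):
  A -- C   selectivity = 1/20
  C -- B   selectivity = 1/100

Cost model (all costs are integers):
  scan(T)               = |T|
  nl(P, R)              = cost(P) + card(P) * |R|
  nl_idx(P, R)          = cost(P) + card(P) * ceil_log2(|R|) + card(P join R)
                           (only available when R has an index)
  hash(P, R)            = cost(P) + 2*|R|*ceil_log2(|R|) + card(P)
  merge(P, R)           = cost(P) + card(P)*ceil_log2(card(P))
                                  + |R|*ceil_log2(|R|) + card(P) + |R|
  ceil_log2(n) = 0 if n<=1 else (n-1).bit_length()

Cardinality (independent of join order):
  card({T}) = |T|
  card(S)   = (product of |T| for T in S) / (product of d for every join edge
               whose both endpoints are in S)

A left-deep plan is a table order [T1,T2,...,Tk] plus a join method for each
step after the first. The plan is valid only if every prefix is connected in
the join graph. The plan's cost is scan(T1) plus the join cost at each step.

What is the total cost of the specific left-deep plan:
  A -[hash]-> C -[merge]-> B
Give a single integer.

step 1: scan A: cost=400, card=400
step 2: join C via hash
    card(P join C) = 400*100/(20) = 2000
    cost = 400 + 2*100*7 + 400 = 2200
step 3: join B via merge
    card(P join B) = 2000*500/(100) = 10000
    cost = 2200 + 2000*11 + 500*9 + 2000 + 500 = 31200

31200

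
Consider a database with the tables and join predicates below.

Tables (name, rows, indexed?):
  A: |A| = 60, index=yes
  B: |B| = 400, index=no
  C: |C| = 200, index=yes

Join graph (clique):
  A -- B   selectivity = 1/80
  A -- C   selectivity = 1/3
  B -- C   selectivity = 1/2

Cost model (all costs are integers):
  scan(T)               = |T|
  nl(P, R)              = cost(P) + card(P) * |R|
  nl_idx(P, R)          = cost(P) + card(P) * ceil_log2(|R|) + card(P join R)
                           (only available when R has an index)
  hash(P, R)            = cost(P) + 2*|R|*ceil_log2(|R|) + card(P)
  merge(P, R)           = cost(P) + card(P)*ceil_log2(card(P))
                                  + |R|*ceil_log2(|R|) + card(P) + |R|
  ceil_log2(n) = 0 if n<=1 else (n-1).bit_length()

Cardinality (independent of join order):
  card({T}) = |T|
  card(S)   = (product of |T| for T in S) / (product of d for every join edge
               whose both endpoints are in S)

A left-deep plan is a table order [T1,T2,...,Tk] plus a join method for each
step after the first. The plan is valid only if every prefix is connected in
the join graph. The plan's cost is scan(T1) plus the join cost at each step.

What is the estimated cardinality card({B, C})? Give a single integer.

40000

Tables in S: B(400), C(200)
Edges inside S: B-C(d=2)
numerator = 400 * 200 = 80000
denominator = 2 = 2
card(S) = 80000 / 2 = 40000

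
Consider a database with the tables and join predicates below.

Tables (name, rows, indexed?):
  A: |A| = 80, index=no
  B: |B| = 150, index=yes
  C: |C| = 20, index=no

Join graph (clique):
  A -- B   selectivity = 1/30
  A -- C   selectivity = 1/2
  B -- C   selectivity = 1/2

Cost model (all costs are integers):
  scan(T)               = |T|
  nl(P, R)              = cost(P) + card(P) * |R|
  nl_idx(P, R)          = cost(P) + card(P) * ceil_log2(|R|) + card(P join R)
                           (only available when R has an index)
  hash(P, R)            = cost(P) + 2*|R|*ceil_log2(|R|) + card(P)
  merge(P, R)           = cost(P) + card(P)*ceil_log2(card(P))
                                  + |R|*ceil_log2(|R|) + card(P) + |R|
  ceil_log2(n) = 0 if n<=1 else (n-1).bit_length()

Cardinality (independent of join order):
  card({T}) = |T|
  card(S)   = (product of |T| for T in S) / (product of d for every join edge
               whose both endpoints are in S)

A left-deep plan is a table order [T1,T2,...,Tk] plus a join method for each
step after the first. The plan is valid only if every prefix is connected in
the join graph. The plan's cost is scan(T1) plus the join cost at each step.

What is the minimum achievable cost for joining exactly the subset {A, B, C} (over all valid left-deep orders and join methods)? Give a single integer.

Selinger DP over subsets of {A,B,C}:
  {A}: scan cost=80, card=80
  {B}: scan cost=150, card=150
  {C}: scan cost=20, card=20
  {AB}: card=400; try (B,nl_idx)→1120, (A,hash)→1420, (B,merge)→2070, (A,merge)→2140, (B,hash)→2560, (B,nl)→12080 …(+1); best=1120 via (B,nl_idx)
  {AC}: card=800; try (C,hash)→360, (A,merge)→780, (C,merge)→840, (A,hash)→1160, (A,nl)→1620, (C,nl)→1680; best=360 via (C,hash)
  {BC}: card=1500; try (C,hash)→500, (B,merge)→1490, (C,merge)→1620, (B,nl_idx)→1680, (B,hash)→2440, (B,nl)→3020 …(+1); best=500 via (C,hash)
  {ABC}: card=2000; try (C,hash)→1720, (A,hash)→3120, (B,hash)→3560, (C,merge)→5240, (B,nl_idx)→8760, (C,nl)→9120 …(+4); best=1720 via (C,hash)

1720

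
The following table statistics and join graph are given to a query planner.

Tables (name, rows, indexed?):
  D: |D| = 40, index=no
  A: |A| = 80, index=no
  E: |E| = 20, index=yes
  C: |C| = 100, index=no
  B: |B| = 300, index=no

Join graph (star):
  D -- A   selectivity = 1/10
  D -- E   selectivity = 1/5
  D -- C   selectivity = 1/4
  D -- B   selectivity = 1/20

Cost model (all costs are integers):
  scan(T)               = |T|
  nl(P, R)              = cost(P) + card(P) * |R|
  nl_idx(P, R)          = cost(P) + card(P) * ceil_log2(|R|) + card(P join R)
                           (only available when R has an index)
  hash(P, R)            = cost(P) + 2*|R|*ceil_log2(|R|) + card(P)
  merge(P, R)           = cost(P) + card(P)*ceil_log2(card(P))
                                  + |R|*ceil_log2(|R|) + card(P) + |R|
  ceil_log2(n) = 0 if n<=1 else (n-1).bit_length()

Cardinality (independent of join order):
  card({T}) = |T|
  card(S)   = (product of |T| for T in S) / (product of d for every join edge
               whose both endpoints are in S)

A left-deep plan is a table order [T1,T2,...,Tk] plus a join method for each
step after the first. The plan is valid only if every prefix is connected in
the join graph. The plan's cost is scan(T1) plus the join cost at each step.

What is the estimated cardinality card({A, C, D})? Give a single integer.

8000

Tables in S: A(80), C(100), D(40)
Edges inside S: D-A(d=10), D-C(d=4)
numerator = 80 * 100 * 40 = 320000
denominator = 10 * 4 = 40
card(S) = 320000 / 40 = 8000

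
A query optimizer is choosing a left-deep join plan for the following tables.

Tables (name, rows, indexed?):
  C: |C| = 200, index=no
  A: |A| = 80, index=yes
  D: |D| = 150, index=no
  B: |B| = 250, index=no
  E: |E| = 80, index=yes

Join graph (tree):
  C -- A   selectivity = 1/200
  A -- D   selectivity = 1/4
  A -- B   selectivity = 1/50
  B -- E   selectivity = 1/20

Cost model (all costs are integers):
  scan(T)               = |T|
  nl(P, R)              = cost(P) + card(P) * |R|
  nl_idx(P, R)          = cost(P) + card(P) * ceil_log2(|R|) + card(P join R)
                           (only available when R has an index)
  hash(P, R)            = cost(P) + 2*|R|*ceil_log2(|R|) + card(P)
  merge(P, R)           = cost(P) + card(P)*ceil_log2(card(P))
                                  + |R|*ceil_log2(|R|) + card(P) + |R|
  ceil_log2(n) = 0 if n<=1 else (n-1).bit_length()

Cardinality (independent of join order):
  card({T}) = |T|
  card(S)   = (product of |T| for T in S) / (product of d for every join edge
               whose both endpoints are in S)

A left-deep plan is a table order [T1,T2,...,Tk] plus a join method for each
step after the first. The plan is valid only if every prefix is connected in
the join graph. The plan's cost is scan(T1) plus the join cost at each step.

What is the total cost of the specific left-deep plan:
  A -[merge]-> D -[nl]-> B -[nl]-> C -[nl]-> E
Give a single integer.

4952070

step 1: scan A: cost=80, card=80
step 2: join D via merge
    card(P join D) = 80*150/(4) = 3000
    cost = 80 + 80*7 + 150*8 + 80 + 150 = 2070
step 3: join B via nl
    card(P join B) = 3000*250/(50) = 15000
    cost = 2070 + 3000*250 = 752070
step 4: join C via nl
    card(P join C) = 15000*200/(200) = 15000
    cost = 752070 + 15000*200 = 3752070
step 5: join E via nl
    card(P join E) = 15000*80/(20) = 60000
    cost = 3752070 + 15000*80 = 4952070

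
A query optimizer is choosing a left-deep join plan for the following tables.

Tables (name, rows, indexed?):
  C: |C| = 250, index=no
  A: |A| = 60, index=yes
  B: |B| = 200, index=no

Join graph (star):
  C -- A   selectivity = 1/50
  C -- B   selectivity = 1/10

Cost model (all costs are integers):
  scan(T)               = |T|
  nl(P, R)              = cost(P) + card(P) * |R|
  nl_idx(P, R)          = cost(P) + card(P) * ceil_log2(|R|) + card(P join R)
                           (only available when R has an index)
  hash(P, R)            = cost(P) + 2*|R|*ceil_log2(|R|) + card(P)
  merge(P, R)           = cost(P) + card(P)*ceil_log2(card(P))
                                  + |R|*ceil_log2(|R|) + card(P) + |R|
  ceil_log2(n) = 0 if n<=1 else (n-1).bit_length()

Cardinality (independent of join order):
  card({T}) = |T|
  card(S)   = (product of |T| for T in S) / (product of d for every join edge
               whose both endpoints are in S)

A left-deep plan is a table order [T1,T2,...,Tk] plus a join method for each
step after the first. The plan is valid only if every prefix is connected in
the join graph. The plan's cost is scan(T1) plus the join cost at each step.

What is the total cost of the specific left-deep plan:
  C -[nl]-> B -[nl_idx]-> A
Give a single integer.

86250

step 1: scan C: cost=250, card=250
step 2: join B via nl
    card(P join B) = 250*200/(10) = 5000
    cost = 250 + 250*200 = 50250
step 3: join A via nl_idx
    card(P join A) = 5000*60/(50) = 6000
    cost = 50250 + 5000*6 + 6000 = 86250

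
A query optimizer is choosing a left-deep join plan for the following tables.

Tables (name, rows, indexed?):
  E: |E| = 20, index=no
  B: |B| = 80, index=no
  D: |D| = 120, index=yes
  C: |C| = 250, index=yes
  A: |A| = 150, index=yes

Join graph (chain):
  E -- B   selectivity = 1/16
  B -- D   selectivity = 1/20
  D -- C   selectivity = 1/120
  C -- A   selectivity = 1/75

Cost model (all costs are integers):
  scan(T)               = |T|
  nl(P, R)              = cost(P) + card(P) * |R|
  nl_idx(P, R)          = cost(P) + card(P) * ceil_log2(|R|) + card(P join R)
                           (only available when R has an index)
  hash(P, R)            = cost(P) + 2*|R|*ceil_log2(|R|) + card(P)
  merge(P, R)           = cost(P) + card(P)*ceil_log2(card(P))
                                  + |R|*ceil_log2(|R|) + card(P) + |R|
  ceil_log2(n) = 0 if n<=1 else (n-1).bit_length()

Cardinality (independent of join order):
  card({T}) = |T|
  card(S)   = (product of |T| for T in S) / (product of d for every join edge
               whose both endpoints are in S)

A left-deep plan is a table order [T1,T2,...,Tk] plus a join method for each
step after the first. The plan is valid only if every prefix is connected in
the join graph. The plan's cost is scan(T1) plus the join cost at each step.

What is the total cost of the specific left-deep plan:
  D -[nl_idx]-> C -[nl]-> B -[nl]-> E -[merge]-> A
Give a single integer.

57680

step 1: scan D: cost=120, card=120
step 2: join C via nl_idx
    card(P join C) = 120*250/(120) = 250
    cost = 120 + 120*8 + 250 = 1330
step 3: join B via nl
    card(P join B) = 250*80/(20) = 1000
    cost = 1330 + 250*80 = 21330
step 4: join E via nl
    card(P join E) = 1000*20/(16) = 1250
    cost = 21330 + 1000*20 = 41330
step 5: join A via merge
    card(P join A) = 1250*150/(75) = 2500
    cost = 41330 + 1250*11 + 150*8 + 1250 + 150 = 57680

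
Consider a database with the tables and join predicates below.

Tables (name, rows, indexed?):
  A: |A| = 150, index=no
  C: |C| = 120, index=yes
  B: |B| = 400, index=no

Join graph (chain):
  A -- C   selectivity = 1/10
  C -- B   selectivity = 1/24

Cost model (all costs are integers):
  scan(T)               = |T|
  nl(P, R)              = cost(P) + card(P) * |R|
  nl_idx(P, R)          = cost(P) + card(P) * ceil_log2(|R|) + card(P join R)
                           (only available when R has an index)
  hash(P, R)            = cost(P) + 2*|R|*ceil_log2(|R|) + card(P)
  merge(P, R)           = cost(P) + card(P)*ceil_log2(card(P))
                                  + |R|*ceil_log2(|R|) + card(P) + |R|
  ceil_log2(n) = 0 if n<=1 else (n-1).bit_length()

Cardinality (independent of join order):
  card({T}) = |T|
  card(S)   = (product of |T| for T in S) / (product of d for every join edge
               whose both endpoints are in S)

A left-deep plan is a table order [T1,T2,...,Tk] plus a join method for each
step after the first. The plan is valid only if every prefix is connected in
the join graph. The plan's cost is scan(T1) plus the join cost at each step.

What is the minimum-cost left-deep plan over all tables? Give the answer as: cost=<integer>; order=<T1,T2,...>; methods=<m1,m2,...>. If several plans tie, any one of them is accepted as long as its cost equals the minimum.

Selinger DP (subsets sized 1..n):
  {A}: scan cost=150, card=150
  {C}: scan cost=120, card=120
  {B}: scan cost=400, card=400
  {AC}: card=1800; try (C,hash)→1980, (A,merge)→2430, (C,merge)→2460, (A,hash)→2640, (C,nl_idx)→3000, (A,nl)→18120 …(+1); best=1980 via (C,hash)
  {BC}: card=2000; try (C,hash)→2480, (B,merge)→5080, (C,nl_idx)→5200, (C,merge)→5360, (B,hash)→7440, (B,nl)→48120 …(+1); best=2480 via (C,hash)
  {ABC}: card=30000; try (A,hash)→6880, (B,hash)→10980, (B,merge)→27580, (A,merge)→27830, (A,nl)→302480, (B,nl)→721980; best=6880 via (A,hash)

cost=6880; order=B,C,A; methods=hash,hash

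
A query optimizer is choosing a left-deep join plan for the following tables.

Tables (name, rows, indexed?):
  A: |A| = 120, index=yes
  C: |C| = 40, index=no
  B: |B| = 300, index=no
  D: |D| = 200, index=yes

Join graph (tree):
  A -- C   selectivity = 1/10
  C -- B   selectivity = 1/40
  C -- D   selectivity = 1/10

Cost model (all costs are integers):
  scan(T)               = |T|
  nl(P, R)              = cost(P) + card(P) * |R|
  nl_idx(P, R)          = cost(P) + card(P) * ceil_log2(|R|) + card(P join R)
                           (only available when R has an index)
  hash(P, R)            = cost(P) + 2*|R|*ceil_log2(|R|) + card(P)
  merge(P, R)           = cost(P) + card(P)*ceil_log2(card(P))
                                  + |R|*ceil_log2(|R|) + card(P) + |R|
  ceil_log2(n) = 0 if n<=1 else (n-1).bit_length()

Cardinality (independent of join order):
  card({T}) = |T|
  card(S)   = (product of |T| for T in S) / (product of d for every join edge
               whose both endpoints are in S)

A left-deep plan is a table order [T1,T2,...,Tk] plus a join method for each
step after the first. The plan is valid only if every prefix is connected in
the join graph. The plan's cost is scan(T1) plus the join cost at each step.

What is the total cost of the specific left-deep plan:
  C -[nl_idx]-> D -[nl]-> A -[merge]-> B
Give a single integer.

244160

step 1: scan C: cost=40, card=40
step 2: join D via nl_idx
    card(P join D) = 40*200/(10) = 800
    cost = 40 + 40*8 + 800 = 1160
step 3: join A via nl
    card(P join A) = 800*120/(10) = 9600
    cost = 1160 + 800*120 = 97160
step 4: join B via merge
    card(P join B) = 9600*300/(40) = 72000
    cost = 97160 + 9600*14 + 300*9 + 9600 + 300 = 244160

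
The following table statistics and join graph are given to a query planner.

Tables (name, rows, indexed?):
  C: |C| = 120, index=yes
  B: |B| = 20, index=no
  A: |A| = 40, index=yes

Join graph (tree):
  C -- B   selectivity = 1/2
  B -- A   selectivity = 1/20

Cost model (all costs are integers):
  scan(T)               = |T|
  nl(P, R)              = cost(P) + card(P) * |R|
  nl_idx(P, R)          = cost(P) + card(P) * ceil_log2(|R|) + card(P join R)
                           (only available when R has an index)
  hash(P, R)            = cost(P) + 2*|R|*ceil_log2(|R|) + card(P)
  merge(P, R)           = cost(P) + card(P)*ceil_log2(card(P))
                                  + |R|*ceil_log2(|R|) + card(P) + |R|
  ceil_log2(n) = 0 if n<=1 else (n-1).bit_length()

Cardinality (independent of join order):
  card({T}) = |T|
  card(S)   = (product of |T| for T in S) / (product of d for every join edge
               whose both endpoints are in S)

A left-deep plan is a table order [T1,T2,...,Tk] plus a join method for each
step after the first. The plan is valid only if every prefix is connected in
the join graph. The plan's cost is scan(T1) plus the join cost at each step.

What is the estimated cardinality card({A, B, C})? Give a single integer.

2400

Tables in S: A(40), B(20), C(120)
Edges inside S: C-B(d=2), B-A(d=20)
numerator = 40 * 20 * 120 = 96000
denominator = 2 * 20 = 40
card(S) = 96000 / 40 = 2400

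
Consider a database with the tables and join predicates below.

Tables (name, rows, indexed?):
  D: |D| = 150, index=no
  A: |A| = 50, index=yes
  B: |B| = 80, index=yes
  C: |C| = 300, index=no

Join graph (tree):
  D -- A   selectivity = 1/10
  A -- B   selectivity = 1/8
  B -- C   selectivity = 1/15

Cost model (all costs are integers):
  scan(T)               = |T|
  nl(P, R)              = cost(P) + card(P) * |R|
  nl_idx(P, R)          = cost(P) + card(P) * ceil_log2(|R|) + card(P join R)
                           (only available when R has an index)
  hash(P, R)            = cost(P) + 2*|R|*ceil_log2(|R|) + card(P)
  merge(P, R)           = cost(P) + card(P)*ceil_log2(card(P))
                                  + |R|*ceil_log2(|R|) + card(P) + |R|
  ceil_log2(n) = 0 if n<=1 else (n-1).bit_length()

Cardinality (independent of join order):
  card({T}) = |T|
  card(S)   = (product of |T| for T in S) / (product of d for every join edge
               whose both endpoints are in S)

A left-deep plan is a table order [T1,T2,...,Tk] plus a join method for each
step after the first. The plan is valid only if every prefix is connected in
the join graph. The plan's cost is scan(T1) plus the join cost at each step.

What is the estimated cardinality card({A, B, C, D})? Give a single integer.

Tables in S: A(50), B(80), C(300), D(150)
Edges inside S: D-A(d=10), A-B(d=8), B-C(d=15)
numerator = 50 * 80 * 300 * 150 = 180000000
denominator = 10 * 8 * 15 = 1200
card(S) = 180000000 / 1200 = 150000

150000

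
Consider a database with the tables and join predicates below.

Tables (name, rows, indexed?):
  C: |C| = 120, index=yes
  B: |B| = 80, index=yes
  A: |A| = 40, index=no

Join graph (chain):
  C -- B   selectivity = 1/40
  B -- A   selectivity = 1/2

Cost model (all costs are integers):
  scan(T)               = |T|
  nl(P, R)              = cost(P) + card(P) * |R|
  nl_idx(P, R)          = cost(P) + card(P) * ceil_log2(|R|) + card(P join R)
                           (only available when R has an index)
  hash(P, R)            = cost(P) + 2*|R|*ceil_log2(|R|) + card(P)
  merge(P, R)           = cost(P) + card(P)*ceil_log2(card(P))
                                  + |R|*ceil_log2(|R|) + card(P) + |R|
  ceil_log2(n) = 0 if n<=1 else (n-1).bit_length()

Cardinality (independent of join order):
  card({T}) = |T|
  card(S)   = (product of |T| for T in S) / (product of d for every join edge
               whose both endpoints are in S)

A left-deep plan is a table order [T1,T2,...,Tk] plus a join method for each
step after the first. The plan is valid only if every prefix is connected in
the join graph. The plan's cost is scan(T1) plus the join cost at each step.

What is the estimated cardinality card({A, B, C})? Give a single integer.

Tables in S: A(40), B(80), C(120)
Edges inside S: C-B(d=40), B-A(d=2)
numerator = 40 * 80 * 120 = 384000
denominator = 40 * 2 = 80
card(S) = 384000 / 80 = 4800

4800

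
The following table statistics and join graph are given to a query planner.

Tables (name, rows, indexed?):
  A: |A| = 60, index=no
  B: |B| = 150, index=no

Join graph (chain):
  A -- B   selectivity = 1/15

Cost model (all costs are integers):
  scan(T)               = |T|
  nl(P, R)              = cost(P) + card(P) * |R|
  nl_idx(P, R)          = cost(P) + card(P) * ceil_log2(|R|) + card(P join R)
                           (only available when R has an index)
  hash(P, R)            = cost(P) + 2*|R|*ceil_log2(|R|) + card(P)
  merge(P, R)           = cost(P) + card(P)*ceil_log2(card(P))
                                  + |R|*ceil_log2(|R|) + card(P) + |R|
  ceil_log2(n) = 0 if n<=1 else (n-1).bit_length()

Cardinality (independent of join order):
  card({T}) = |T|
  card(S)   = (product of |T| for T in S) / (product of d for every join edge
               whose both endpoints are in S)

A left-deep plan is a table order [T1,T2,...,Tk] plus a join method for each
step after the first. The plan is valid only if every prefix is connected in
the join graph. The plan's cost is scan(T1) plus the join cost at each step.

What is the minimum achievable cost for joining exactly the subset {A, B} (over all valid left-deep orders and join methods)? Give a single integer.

Selinger DP over subsets of {A,B}:
  {A}: scan cost=60, card=60
  {B}: scan cost=150, card=150
  {AB}: card=600; try (A,hash)→1020, (B,merge)→1830, (A,merge)→1920, (B,hash)→2520, (B,nl)→9060, (A,nl)→9150; best=1020 via (A,hash)

1020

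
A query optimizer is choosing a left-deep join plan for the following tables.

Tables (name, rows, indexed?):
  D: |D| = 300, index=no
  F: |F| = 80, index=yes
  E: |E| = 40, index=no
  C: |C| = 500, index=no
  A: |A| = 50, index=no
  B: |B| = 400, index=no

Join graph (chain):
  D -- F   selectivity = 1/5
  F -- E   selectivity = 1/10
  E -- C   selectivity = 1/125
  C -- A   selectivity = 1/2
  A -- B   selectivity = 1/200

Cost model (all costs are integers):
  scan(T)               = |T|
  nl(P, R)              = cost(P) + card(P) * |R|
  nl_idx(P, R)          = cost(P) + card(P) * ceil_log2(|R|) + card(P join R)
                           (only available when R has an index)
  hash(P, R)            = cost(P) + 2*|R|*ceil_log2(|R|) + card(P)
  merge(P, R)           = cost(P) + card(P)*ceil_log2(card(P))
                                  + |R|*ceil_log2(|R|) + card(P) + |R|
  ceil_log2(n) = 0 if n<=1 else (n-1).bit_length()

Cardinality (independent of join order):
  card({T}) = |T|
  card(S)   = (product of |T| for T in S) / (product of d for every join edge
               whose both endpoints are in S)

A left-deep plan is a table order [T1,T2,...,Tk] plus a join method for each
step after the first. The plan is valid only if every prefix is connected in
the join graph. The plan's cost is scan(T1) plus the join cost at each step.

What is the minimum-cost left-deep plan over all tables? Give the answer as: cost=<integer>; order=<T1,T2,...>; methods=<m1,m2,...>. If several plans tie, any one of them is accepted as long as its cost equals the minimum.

cost=91960; order=C,E,A,B,F,D; methods=hash,hash,hash,hash,hash

Selinger DP (subsets sized 1..n):
  {D}: scan cost=300, card=300
  {F}: scan cost=80, card=80
  {E}: scan cost=40, card=40
  {C}: scan cost=500, card=500
  {A}: scan cost=50, card=50
  {B}: scan cost=400, card=400
  {DF}: card=4800; try (F,hash)→1720, (D,merge)→3720, (F,merge)→3940, (D,hash)→5560, (F,nl_idx)→7200, (D,nl)→24080 …(+1); best=1720 via (F,hash)
  {EF}: card=320; try (F,nl_idx)→640, (E,hash)→640, (F,merge)→960, (E,merge)→1000, (F,hash)→1200, (F,nl)→3240 …(+1); best=640 via (F,nl_idx)
  {CE}: card=160; try (E,hash)→1480, (C,merge)→5320, (E,merge)→5780, (C,hash)→9080, (C,nl)→20040, (E,nl)→20500; best=1480 via (E,hash)
  {AC}: card=12500; try (A,hash)→1600, (C,merge)→5400, (A,merge)→5850, (C,hash)→9100, (C,nl)→25050, (A,nl)→25500; best=1600 via (A,hash)
  {AB}: card=100; try (A,hash)→1400, (B,merge)→4400, (A,merge)→4750, (B,hash)→7300, (B,nl)→20050, (A,nl)→20400; best=1400 via (A,hash)
  {DEF}: card=19200; try (D,hash)→6360, (D,merge)→6840, (E,hash)→7000, (E,merge)→69200, (D,nl)→96640, (E,nl)→193720; best=6360 via (D,hash)
  {CEF}: card=1280; try (F,hash)→2760, (F,merge)→3560, (F,nl_idx)→3880, (C,merge)→8840, (C,hash)→9960, (F,nl)→14280 …(+1); best=2760 via (F,hash)
  {ACE}: card=4000; try (A,hash)→2240, (A,merge)→3270, (A,nl)→9480, (E,hash)→14580, (E,merge)→189380, (E,nl)→501600; best=2240 via (A,hash)
  {ABC}: card=25000; try (C,merge)→7200, (C,hash)→10500, (B,hash)→21300, (C,nl)→51400, (B,merge)→193100, (B,nl)→5001600; best=7200 via (C,merge)
  {CDEF}: card=76800; try (D,hash)→9440, (D,merge)→21120, (C,hash)→34560, (C,merge)→318560, (D,nl)→386760, (C,nl)→9606360; best=9440 via (D,hash)
  {ACEF}: card=32000; try (A,hash)→4640, (F,hash)→7360, (A,merge)→18470, (F,merge)→54880, (F,nl_idx)→62240, (A,nl)→66760 …(+1); best=4640 via (A,hash)
  {ABCE}: card=8000; try (B,hash)→13440, (E,hash)→32680, (B,merge)→58240, (E,merge)→407480, (E,nl)→1007200, (B,nl)→1602240; best=13440 via (B,hash)
  {ACDEF}: card=1920000; try (D,hash)→42040, (A,hash)→86840, (D,merge)→519640, (A,merge)→1392190, (A,nl)→3849440, (D,nl)→9604640; best=42040 via (D,hash)
  {ABCEF}: card=64000; try (F,hash)→22560, (B,hash)→43840, (F,merge)→126080, (F,nl_idx)→133440, (B,merge)→520640, (F,nl)→653440 …(+1); best=22560 via (F,hash)
  {ABCDEF}: card=3840000; try (D,hash)→91960, (D,merge)→1113560, (B,hash)→1969240, (D,nl)→19222560, (B,merge)→42286040, (B,nl)→768042040; best=91960 via (D,hash)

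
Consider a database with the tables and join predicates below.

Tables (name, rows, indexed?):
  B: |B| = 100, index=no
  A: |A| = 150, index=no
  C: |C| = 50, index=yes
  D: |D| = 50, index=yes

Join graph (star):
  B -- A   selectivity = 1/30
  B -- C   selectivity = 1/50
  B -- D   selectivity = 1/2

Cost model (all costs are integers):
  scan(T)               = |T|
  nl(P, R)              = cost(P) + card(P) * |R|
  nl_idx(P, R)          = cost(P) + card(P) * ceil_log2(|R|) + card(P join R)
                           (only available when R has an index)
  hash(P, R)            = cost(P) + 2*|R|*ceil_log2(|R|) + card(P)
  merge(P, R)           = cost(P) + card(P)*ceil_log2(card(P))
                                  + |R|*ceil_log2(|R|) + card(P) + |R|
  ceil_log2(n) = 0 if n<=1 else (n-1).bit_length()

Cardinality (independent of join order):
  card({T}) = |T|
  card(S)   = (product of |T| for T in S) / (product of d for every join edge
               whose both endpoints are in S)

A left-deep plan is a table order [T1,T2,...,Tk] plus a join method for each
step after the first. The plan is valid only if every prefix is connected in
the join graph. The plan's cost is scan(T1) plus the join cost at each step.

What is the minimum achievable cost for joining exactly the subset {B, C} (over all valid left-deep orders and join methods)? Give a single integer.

Selinger DP over subsets of {B,C}:
  {B}: scan cost=100, card=100
  {C}: scan cost=50, card=50
  {BC}: card=100; try (C,hash)→800, (C,nl_idx)→800, (B,merge)→1200, (C,merge)→1250, (B,hash)→1500, (B,nl)→5050 …(+1); best=800 via (C,hash)

800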